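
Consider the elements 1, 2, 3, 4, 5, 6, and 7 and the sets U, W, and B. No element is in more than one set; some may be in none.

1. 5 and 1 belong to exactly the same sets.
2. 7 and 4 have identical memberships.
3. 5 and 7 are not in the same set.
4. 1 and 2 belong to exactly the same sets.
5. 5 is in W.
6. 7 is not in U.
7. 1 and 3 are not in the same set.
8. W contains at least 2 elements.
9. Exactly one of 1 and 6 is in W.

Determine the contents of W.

W = {1, 2, 5}

From (5): 5 ∈ W.
From (6): 7 ∉ U.
(1): 1 matches 5: 1 ∉ U.
(1): 1 matches 5: 1 ∈ W.
(2): 4 matches 7: 4 ∉ U.
(3): 7 ∉ W.
(4): 2 matches 1: 2 ∉ U.
(4): 2 matches 1: 2 ∈ W.
(7): 3 ∉ W.
(9) (exactly one): 6 ∉ W.
(2): 4 matches 7: 4 ∉ W.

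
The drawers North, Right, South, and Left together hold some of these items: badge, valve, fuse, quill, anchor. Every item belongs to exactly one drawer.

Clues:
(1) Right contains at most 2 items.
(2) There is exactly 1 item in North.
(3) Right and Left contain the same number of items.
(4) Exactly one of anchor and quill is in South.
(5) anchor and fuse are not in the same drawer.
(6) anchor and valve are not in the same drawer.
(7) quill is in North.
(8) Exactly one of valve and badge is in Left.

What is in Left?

Left = {valve}

From (7): quill ∈ North.
(2): North already has 1, so the rest are out.
(4) (exactly one): anchor ∈ South.
(5): fuse ∉ South.
(6): valve ∉ South.
Suppose badge ∈ Left: no assignment then satisfies all the clues, so badge ∉ Left.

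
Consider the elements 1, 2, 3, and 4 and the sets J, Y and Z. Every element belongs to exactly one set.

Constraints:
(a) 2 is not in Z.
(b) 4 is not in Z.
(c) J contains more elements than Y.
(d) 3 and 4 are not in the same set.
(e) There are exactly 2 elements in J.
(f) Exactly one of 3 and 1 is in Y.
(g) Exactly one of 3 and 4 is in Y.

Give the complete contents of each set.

J = {2, 4}; Y = {3}; Z = {1}

From (a): 2 ∉ Z.
From (b): 4 ∉ Z.
Suppose 1 ∈ J: no assignment then satisfies all the clues, so 1 ∉ J.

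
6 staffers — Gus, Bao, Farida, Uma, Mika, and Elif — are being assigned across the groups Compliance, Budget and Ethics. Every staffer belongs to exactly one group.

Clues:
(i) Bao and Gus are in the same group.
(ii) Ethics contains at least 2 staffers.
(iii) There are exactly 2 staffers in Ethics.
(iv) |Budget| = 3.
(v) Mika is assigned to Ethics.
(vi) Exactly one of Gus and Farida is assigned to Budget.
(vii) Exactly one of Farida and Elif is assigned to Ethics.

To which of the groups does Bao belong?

From (v): Mika ∈ Ethics.
Suppose Bao ∈ Compliance: no assignment then satisfies all the clues, so Bao ∉ Compliance.

Bao: Budget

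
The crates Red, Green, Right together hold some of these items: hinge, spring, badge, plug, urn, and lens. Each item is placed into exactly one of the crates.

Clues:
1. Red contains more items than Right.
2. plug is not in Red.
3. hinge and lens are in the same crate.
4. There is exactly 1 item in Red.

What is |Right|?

0

From (2): plug ∉ Red.
Suppose hinge ∈ Red: no assignment then satisfies all the clues, so hinge ∉ Red.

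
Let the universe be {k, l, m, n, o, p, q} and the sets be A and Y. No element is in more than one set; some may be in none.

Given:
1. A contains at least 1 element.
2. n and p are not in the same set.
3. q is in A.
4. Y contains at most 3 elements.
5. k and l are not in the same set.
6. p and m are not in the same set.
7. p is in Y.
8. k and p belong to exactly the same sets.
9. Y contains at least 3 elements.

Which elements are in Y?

From (3): q ∈ A.
From (7): p ∈ Y.
(2): n ∉ Y.
(6): m ∉ Y.
(8): k matches p: k ∉ A.
(8): k matches p: k ∈ Y.
(5): l ∉ Y.
(9): only 3 candidates remain for Y, so all are in.

Y = {k, o, p}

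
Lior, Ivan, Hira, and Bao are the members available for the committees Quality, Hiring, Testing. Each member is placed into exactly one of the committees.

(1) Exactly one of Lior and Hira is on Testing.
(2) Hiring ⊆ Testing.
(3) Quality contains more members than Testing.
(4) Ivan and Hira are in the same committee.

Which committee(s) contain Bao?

Bao: Quality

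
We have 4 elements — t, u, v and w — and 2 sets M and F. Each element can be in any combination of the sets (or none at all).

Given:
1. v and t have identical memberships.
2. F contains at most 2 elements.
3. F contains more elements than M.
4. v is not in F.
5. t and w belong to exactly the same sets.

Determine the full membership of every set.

M = {}; F = {u}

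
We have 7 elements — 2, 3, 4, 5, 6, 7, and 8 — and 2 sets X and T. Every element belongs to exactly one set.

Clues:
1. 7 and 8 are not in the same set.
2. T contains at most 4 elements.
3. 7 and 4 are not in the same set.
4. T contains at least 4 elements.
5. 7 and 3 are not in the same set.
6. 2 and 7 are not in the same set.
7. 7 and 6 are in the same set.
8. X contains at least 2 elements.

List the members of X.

X = {5, 6, 7}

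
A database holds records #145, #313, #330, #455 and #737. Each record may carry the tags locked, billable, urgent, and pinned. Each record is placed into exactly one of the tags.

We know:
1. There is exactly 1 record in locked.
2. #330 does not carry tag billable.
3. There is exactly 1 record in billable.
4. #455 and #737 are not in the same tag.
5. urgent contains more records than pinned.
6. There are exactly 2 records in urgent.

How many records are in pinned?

1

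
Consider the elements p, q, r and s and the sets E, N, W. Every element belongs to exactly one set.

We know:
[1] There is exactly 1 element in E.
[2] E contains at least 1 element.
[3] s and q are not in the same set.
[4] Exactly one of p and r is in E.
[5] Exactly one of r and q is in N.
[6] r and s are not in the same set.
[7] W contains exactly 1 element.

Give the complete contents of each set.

E = {r}; N = {p, q}; W = {s}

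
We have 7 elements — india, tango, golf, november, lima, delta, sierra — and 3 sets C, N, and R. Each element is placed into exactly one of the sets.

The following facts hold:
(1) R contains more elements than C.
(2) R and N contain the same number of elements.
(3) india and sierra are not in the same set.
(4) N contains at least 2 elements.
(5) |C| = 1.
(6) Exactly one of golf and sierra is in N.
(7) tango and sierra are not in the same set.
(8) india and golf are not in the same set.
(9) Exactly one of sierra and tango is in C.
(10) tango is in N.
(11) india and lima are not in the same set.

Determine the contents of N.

N = {golf, lima, tango}

From (10): tango ∈ N.
(7): sierra ∉ N.
(9) (exactly one): sierra ∈ C.
(3): india ∉ C.
(5): C already has 1, so the rest are out.
(6) (exactly one): golf ∈ N.
(8): india ∉ N.
Only one set left: india ∈ R.
(11): lima ∉ R.
Only one set left: lima ∈ N.
Suppose november ∈ N: no assignment then satisfies all the clues, so november ∉ N.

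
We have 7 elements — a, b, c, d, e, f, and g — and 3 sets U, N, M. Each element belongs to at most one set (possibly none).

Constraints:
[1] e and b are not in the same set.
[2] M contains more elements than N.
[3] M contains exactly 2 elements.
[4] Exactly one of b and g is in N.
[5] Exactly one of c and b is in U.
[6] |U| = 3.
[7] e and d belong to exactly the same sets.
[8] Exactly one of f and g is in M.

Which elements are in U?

U = {c, d, e}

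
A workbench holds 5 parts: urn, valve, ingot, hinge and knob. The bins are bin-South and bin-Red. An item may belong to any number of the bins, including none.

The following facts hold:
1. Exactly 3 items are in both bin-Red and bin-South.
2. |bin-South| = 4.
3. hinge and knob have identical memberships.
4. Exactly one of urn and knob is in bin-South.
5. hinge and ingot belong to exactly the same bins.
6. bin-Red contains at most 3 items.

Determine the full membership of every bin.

bin-South = {hinge, ingot, knob, valve}; bin-Red = {hinge, ingot, knob}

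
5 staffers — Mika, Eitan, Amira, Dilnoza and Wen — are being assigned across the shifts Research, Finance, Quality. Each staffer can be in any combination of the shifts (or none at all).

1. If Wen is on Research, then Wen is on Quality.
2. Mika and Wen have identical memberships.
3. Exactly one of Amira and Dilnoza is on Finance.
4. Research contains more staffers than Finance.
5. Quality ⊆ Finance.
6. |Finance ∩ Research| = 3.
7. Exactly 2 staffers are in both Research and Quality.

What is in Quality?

Quality = {Mika, Wen}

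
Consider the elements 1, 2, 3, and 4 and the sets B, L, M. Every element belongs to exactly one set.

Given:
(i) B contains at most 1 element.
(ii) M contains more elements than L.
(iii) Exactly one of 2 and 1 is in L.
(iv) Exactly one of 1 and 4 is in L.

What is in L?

L = {1}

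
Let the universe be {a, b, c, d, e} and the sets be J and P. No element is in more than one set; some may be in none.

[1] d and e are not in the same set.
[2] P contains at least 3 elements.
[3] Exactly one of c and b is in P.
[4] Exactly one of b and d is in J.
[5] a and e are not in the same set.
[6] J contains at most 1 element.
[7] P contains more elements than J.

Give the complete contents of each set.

J = {b}; P = {a, c, d}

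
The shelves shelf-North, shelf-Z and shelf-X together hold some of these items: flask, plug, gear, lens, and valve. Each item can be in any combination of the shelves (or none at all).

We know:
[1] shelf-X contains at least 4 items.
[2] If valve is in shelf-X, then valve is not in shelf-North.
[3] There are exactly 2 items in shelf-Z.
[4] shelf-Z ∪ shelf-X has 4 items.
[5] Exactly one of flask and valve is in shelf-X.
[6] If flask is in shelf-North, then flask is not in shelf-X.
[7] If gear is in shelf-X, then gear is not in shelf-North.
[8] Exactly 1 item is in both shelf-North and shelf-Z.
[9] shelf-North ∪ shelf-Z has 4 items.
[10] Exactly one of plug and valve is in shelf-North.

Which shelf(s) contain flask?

flask: shelf-North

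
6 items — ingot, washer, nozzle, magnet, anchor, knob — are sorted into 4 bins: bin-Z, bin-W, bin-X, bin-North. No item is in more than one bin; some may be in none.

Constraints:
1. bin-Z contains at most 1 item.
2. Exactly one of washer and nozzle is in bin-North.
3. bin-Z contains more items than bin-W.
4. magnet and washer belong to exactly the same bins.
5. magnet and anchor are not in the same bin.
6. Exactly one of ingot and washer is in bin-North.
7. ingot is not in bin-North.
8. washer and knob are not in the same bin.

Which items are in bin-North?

From (7): ingot ∉ bin-North.
(6) (exactly one): washer ∈ bin-North.
(8): knob ∉ bin-North.
(2) (exactly one): nozzle ∉ bin-North.
(4): magnet matches washer: magnet ∉ bin-Z.
(4): magnet matches washer: magnet ∉ bin-W.
(4): magnet matches washer: magnet ∉ bin-X.
(4): magnet matches washer: magnet ∈ bin-North.
(5): anchor ∉ bin-North.

bin-North = {magnet, washer}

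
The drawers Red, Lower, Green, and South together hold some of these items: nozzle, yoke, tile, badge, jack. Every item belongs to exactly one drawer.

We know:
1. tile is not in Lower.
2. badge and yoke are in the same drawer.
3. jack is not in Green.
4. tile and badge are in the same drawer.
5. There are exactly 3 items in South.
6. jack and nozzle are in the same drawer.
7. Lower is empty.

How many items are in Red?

2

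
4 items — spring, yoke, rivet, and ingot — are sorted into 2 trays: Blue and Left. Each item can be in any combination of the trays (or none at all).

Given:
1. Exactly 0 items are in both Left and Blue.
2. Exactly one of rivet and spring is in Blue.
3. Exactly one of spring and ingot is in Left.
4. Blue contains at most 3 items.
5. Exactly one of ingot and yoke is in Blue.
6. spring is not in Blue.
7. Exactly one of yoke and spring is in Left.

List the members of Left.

Left = {spring}

From (6): spring ∉ Blue.
(2) (exactly one): rivet ∈ Blue.
Suppose spring ∉ Left: no assignment then satisfies all the clues, so spring ∈ Left.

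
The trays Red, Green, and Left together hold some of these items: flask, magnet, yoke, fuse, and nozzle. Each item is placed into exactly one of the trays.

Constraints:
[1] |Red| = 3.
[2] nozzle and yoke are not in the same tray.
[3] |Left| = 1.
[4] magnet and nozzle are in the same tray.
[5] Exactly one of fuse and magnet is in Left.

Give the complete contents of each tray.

Red = {flask, magnet, nozzle}; Green = {yoke}; Left = {fuse}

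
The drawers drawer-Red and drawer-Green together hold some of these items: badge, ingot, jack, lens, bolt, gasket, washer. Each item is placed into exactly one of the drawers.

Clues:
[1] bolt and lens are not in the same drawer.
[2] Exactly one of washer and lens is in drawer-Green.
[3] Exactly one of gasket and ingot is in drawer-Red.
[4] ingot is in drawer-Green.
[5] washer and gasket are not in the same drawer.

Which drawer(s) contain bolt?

bolt: drawer-Green

From (4): ingot ∈ drawer-Green.
(3) (exactly one): gasket ∈ drawer-Red.
(5): washer ∉ drawer-Red.
Only one drawer left: washer ∈ drawer-Green.
(2) (exactly one): lens ∉ drawer-Green.
Only one drawer left: lens ∈ drawer-Red.
(1): bolt ∉ drawer-Red.
Only one drawer left: bolt ∈ drawer-Green.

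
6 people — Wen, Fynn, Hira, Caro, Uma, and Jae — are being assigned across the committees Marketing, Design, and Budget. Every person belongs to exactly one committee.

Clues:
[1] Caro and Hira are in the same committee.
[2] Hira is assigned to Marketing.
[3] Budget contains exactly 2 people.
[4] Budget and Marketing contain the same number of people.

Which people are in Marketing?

Marketing = {Caro, Hira}

From (2): Hira ∈ Marketing.
(1): Caro matches Hira: Caro ∈ Marketing.
Suppose Wen ∈ Marketing: no assignment then satisfies all the clues, so Wen ∉ Marketing.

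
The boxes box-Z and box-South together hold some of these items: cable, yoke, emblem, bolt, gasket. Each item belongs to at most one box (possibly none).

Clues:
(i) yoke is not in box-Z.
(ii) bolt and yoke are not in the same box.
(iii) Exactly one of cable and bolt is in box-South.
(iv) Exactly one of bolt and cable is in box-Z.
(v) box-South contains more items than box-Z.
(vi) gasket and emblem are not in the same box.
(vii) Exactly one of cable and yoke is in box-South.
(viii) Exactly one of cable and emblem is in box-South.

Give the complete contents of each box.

box-Z = {bolt}; box-South = {cable, gasket}

From (i): yoke ∉ box-Z.
Suppose cable ∈ box-Z: no assignment then satisfies all the clues, so cable ∉ box-Z.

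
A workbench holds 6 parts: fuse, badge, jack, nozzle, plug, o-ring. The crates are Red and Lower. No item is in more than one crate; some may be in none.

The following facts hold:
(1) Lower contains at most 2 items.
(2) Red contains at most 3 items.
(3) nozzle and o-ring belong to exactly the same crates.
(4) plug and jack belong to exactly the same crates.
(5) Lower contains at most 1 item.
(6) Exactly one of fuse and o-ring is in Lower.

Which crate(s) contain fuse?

fuse: Lower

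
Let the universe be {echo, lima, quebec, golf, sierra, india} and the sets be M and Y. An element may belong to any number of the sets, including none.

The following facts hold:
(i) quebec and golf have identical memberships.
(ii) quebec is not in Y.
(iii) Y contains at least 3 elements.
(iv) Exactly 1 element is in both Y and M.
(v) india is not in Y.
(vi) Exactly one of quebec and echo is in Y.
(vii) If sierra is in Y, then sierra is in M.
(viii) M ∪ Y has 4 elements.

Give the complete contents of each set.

M = {india, sierra}; Y = {echo, lima, sierra}

From (ii): quebec ∉ Y.
From (v): india ∉ Y.
(i): golf matches quebec: golf ∉ Y.
(iii): only 3 candidates remain for Y, so all are in.
(vii): sierra ∈ M.
Suppose echo ∈ M: no assignment then satisfies all the clues, so echo ∉ M.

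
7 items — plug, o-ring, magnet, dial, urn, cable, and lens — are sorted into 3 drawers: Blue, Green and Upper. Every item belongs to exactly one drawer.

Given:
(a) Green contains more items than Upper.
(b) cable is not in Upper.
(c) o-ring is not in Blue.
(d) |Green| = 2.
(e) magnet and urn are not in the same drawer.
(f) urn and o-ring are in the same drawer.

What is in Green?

Green = {o-ring, urn}

From (b): cable ∉ Upper.
From (c): o-ring ∉ Blue.
(f): urn matches o-ring: urn ∉ Blue.
Suppose plug ∈ Green: no assignment then satisfies all the clues, so plug ∉ Green.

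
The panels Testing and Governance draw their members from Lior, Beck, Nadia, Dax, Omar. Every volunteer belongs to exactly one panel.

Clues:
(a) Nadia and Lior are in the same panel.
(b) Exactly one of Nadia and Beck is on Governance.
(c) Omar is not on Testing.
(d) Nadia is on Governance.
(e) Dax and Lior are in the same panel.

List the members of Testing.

From (c): Omar ∉ Testing.
From (d): Nadia ∈ Governance.
(a): Lior matches Nadia: Lior ∉ Testing.
(a): Lior matches Nadia: Lior ∈ Governance.
(b) (exactly one): Beck ∉ Governance.
(e): Dax matches Lior: Dax ∉ Testing.
(e): Dax matches Lior: Dax ∈ Governance.
Only one panel left: Beck ∈ Testing.
Only one panel left: Omar ∈ Governance.

Testing = {Beck}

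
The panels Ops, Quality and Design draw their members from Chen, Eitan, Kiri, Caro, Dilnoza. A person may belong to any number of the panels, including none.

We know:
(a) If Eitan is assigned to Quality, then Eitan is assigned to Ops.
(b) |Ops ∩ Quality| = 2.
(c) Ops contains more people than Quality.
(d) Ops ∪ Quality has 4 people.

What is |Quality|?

2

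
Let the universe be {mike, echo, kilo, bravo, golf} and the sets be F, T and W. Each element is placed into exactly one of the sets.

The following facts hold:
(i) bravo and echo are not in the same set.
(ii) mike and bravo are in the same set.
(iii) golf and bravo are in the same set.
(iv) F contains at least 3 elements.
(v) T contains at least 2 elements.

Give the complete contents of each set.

F = {bravo, golf, mike}; T = {echo, kilo}; W = {}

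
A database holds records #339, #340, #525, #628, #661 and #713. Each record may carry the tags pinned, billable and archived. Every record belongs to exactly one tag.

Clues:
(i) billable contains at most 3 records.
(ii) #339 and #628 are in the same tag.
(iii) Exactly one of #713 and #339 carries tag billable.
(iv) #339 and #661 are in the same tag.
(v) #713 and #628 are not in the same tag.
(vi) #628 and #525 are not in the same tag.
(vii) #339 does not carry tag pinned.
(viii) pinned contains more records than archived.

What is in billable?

billable = {#339, #628, #661}

From (vii): #339 ∉ pinned.
(ii): #628 matches #339: #628 ∉ pinned.
(iv): #661 matches #339: #661 ∉ pinned.
Suppose #339 ∉ billable: no assignment then satisfies all the clues, so #339 ∈ billable.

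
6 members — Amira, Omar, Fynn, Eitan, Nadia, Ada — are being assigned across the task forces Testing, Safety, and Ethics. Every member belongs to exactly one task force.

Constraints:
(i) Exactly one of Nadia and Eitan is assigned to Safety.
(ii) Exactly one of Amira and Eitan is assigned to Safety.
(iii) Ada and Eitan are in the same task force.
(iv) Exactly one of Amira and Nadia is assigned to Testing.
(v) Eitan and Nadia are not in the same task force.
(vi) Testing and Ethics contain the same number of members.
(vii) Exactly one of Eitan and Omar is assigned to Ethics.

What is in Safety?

Safety = {Ada, Eitan}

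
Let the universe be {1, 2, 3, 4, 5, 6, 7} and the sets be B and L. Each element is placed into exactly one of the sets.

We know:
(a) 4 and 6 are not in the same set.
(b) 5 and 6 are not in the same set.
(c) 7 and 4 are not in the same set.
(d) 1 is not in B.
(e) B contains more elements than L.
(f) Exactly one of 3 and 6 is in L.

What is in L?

L = {1, 6, 7}

From (d): 1 ∉ B.
Only one set left: 1 ∈ L.
Suppose 2 ∈ L: no assignment then satisfies all the clues, so 2 ∉ L.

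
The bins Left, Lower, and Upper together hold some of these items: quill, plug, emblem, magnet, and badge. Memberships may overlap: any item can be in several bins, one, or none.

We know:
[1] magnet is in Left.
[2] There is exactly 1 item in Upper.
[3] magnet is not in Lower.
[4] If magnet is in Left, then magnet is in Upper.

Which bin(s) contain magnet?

From (1): magnet ∈ Left.
From (3): magnet ∉ Lower.
(4): magnet ∈ Upper.
(2): Upper already has 1, so the rest are out.

magnet: Left, Upper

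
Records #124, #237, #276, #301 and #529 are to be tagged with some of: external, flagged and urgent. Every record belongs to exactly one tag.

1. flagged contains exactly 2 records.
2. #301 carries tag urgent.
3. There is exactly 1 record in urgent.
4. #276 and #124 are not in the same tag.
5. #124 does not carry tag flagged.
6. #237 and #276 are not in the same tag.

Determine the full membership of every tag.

From (2): #301 ∈ urgent.
From (5): #124 ∉ flagged.
(3): urgent already has 1, so the rest are out.
Only one tag left: #124 ∈ external.
(4): #276 ∉ external.
Only one tag left: #276 ∈ flagged.
(6): #237 ∉ flagged.
Only one tag left: #237 ∈ external.
(1): only 2 candidates remain for flagged, so all are in.

external = {#124, #237}; flagged = {#276, #529}; urgent = {#301}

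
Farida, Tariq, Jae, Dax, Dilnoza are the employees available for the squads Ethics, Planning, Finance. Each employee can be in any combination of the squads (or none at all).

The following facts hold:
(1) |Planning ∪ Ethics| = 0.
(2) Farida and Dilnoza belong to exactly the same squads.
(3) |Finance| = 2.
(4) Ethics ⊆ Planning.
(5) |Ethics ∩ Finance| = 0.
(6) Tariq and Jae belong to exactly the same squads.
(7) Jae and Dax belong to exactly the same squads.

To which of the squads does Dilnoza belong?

Dilnoza: Finance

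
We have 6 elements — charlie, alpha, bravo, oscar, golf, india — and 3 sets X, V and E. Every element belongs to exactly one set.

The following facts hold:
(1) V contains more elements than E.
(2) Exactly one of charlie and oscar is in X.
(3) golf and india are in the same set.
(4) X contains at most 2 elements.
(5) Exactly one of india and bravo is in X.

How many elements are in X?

2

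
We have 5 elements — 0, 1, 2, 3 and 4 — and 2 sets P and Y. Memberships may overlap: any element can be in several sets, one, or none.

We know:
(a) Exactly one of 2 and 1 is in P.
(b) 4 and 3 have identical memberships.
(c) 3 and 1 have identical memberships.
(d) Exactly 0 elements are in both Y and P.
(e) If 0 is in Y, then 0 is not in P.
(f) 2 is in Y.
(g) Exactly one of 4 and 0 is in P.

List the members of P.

P = {1, 3, 4}

From (f): 2 ∈ Y.
Suppose 0 ∈ P: no assignment then satisfies all the clues, so 0 ∉ P.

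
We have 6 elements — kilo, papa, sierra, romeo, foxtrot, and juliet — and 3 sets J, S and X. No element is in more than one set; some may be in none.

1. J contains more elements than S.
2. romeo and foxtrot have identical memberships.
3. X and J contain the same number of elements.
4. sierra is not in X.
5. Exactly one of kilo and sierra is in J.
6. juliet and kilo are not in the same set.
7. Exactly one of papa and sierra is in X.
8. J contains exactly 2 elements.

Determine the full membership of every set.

J = {juliet, sierra}; S = {}; X = {kilo, papa}

From (4): sierra ∉ X.
(7) (exactly one): papa ∈ X.
Suppose kilo ∈ J: no assignment then satisfies all the clues, so kilo ∉ J.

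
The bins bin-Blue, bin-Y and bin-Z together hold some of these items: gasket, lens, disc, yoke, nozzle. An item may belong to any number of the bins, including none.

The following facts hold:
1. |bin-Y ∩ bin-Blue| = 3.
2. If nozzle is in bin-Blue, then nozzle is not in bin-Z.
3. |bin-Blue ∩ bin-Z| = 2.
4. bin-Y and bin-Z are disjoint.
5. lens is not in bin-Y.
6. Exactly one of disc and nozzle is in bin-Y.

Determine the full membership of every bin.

bin-Blue = {disc, gasket, lens, nozzle, yoke}; bin-Y = {gasket, nozzle, yoke}; bin-Z = {disc, lens}

From (5): lens ∉ bin-Y.
Suppose gasket ∉ bin-Blue: no assignment then satisfies all the clues, so gasket ∈ bin-Blue.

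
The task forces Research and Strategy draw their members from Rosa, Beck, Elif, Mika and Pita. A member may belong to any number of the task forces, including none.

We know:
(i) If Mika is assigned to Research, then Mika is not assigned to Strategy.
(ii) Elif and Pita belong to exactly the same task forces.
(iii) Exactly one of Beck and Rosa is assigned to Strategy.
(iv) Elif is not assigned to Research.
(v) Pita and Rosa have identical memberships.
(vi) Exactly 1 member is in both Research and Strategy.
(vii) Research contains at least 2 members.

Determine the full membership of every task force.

Research = {Beck, Mika}; Strategy = {Beck}

From (iv): Elif ∉ Research.
(ii): Pita matches Elif: Pita ∉ Research.
(v): Rosa matches Pita: Rosa ∉ Research.
(vii): only 2 candidates remain for Research, so all are in.
(i): Mika ∉ Strategy.
Suppose Rosa ∈ Strategy: no assignment then satisfies all the clues, so Rosa ∉ Strategy.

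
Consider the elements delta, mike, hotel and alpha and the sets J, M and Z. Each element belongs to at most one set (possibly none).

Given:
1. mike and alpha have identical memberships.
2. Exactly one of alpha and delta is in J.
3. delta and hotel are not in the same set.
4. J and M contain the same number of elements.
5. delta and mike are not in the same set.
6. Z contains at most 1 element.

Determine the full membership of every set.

J = {delta}; M = {hotel}; Z = {}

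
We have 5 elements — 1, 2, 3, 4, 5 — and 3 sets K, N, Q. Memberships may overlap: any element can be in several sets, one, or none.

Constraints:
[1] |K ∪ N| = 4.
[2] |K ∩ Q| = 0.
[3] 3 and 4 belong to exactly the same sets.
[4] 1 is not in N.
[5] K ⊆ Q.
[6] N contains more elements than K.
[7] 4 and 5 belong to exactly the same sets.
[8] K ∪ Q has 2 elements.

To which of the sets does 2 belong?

2: N, Q

From (4): 1 ∉ N.
Suppose 2 ∈ K: no assignment then satisfies all the clues, so 2 ∉ K.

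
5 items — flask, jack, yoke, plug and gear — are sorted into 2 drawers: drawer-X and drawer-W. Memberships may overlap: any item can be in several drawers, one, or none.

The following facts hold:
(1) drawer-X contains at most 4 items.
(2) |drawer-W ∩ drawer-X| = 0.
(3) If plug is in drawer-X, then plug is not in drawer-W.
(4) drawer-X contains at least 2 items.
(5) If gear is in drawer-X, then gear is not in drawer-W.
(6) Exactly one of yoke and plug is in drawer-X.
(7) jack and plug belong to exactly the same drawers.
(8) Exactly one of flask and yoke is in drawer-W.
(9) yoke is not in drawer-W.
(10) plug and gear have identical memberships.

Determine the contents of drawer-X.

drawer-X = {gear, jack, plug}

From (9): yoke ∉ drawer-W.
(8) (exactly one): flask ∈ drawer-W.
Suppose flask ∈ drawer-X: no assignment then satisfies all the clues, so flask ∉ drawer-X.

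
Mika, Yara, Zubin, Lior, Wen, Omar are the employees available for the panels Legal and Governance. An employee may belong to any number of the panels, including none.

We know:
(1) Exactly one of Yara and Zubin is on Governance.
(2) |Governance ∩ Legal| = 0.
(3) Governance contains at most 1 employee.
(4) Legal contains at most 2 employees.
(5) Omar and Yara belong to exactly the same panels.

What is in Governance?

Governance = {Zubin}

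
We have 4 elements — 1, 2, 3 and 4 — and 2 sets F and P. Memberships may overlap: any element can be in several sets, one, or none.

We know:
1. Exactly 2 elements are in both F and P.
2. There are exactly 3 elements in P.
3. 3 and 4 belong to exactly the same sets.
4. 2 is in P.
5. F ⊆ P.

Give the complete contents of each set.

From (4): 2 ∈ P.
Suppose 1 ∈ F: no assignment then satisfies all the clues, so 1 ∉ F.

F = {3, 4}; P = {2, 3, 4}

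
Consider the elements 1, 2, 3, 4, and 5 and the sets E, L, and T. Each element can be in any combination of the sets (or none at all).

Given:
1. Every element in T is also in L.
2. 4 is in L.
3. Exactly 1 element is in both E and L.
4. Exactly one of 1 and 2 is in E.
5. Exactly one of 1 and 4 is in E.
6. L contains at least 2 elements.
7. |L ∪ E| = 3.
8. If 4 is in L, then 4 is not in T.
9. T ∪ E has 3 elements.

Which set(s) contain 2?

2: E

From (2): 4 ∈ L.
(8): 4 ∉ T.
Suppose 2 ∉ E: no assignment then satisfies all the clues, so 2 ∈ E.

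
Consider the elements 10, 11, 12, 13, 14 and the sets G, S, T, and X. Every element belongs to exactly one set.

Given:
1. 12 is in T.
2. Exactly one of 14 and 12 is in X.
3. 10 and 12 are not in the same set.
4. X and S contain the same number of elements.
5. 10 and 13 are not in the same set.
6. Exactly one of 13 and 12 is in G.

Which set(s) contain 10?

10: S

From (1): 12 ∈ T.
(2) (exactly one): 14 ∈ X.
(3): 10 ∉ T.
(6) (exactly one): 13 ∈ G.
(5): 10 ∉ G.
Suppose 10 ∉ S: no assignment then satisfies all the clues, so 10 ∈ S.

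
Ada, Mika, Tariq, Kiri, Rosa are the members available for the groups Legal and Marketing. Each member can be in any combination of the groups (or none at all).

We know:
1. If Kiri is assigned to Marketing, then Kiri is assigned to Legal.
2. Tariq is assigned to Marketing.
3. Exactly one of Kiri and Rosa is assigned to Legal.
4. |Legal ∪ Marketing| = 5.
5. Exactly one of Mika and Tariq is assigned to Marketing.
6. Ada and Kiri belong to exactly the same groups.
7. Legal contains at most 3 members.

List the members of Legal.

From (2): Tariq ∈ Marketing.
(5) (exactly one): Mika ∉ Marketing.
Suppose Ada ∉ Legal: no assignment then satisfies all the clues, so Ada ∈ Legal.

Legal = {Ada, Kiri, Mika}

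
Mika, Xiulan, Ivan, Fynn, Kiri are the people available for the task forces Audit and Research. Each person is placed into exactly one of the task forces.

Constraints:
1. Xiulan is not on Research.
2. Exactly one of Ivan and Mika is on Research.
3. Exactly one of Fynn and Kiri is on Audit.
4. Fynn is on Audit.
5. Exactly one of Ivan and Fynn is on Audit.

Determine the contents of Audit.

Audit = {Fynn, Mika, Xiulan}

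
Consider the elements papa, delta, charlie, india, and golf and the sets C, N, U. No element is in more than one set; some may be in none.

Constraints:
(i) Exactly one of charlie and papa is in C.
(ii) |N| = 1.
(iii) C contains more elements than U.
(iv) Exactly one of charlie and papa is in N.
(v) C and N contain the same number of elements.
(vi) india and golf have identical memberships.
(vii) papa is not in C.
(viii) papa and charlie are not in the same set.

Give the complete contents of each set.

C = {charlie}; N = {papa}; U = {}

From (vii): papa ∉ C.
(i) (exactly one): charlie ∈ C.
(iv) (exactly one): papa ∈ N.
(ii): N already has 1, so the rest are out.
Suppose delta ∈ C: no assignment then satisfies all the clues, so delta ∉ C.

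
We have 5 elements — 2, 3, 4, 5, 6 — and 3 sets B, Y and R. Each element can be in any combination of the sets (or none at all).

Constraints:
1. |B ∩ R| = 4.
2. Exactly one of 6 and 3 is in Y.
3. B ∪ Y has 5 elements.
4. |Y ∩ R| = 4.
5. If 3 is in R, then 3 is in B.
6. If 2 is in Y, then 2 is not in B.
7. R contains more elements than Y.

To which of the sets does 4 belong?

4: B, R, Y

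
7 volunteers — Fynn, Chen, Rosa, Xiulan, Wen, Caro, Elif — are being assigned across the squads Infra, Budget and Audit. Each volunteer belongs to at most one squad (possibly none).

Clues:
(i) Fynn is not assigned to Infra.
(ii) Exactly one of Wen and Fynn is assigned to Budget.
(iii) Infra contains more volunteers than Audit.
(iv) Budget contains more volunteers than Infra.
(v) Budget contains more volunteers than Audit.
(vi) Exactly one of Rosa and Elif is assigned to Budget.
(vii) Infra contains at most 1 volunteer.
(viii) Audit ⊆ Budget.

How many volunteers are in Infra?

1

From (i): Fynn ∉ Infra.
Suppose Fynn ∈ Audit: no assignment then satisfies all the clues, so Fynn ∉ Audit.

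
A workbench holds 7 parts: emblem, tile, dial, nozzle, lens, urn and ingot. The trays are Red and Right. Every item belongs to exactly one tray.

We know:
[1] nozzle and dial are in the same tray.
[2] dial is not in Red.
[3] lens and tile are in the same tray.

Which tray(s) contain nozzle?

nozzle: Right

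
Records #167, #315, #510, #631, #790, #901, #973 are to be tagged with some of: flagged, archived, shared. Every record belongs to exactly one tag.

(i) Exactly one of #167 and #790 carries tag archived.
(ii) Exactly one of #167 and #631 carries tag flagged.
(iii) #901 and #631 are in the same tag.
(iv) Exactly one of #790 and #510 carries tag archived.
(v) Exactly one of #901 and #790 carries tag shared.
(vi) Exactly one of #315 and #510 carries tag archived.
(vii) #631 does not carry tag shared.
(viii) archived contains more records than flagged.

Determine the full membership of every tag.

From (vii): #631 ∉ shared.
(iii): #901 matches #631: #901 ∉ shared.
(v) (exactly one): #790 ∈ shared.
(i) (exactly one): #167 ∈ archived.
(ii) (exactly one): #631 ∈ flagged.
(iii): #901 matches #631: #901 ∈ flagged.
(iv) (exactly one): #510 ∈ archived.
(vi) (exactly one): #315 ∉ archived.
Suppose #315 ∈ flagged: no assignment then satisfies all the clues, so #315 ∉ flagged.

flagged = {#631, #901}; archived = {#167, #510, #973}; shared = {#315, #790}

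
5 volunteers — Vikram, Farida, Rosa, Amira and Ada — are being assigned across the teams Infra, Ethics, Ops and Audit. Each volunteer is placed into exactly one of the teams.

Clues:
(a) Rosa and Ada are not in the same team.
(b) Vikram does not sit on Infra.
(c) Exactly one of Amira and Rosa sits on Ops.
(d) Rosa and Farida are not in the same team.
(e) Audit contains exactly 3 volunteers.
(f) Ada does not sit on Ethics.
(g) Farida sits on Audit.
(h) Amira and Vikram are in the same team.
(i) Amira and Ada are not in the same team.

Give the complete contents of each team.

Infra = {Ada}; Ethics = {}; Ops = {Rosa}; Audit = {Amira, Farida, Vikram}

From (b): Vikram ∉ Infra.
From (f): Ada ∉ Ethics.
From (g): Farida ∈ Audit.
(d): Rosa ∉ Audit.
(h): Amira matches Vikram: Amira ∉ Infra.
Suppose Vikram ∈ Ethics: no assignment then satisfies all the clues, so Vikram ∉ Ethics.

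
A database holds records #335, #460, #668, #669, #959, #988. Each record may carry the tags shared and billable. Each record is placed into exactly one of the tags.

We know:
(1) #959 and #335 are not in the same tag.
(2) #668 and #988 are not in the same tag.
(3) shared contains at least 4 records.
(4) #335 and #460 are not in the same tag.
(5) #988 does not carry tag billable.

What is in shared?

shared = {#460, #669, #959, #988}

From (5): #988 ∉ billable.
Only one tag left: #988 ∈ shared.
(2): #668 ∉ shared.
Only one tag left: #668 ∈ billable.
Suppose #335 ∈ shared: no assignment then satisfies all the clues, so #335 ∉ shared.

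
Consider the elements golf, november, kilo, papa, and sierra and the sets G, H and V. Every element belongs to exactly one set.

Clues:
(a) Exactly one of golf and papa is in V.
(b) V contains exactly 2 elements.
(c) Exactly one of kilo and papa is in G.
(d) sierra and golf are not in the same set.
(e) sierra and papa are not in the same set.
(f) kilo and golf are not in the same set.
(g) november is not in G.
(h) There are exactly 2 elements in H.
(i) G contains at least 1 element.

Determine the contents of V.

V = {golf, november}

From (g): november ∉ G.
Suppose golf ∉ V: no assignment then satisfies all the clues, so golf ∈ V.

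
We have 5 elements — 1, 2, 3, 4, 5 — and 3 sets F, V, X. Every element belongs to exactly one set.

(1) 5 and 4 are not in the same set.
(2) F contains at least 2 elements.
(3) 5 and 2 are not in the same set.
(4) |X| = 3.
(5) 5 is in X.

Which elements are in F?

From (5): 5 ∈ X.
(1): 4 ∉ X.
(3): 2 ∉ X.
(4): only 3 candidates remain for X, so all are in.
(2): only 2 candidates remain for F, so all are in.

F = {2, 4}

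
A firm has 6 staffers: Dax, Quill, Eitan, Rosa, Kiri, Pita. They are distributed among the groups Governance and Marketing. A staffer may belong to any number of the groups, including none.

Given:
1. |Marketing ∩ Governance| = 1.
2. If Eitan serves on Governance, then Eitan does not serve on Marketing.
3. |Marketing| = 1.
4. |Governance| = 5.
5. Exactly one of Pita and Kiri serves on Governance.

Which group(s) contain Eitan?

Eitan: Governance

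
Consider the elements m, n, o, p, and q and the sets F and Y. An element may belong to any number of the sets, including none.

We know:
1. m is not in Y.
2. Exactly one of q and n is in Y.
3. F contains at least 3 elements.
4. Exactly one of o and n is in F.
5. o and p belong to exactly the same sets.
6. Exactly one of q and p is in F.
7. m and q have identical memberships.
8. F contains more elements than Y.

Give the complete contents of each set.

From (1): m ∉ Y.
(7): q matches m: q ∉ Y.
(2) (exactly one): n ∈ Y.
Suppose m ∉ F: no assignment then satisfies all the clues, so m ∈ F.

F = {m, n, q}; Y = {n}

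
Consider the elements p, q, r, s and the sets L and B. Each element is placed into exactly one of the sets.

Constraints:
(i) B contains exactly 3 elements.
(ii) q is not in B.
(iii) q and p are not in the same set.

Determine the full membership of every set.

L = {q}; B = {p, r, s}

From (ii): q ∉ B.
(i): only 3 candidates remain for B, so all are in.
Only one set left: q ∈ L.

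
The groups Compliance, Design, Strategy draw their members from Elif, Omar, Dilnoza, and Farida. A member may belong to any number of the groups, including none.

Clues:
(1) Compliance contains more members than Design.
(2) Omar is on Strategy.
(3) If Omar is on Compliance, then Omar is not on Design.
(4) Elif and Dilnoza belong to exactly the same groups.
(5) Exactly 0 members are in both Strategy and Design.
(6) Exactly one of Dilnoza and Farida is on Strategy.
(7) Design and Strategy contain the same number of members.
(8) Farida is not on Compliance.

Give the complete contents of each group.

From (2): Omar ∈ Strategy.
From (8): Farida ∉ Compliance.
Suppose Elif ∉ Compliance: no assignment then satisfies all the clues, so Elif ∈ Compliance.

Compliance = {Dilnoza, Elif, Omar}; Design = {Dilnoza, Elif}; Strategy = {Farida, Omar}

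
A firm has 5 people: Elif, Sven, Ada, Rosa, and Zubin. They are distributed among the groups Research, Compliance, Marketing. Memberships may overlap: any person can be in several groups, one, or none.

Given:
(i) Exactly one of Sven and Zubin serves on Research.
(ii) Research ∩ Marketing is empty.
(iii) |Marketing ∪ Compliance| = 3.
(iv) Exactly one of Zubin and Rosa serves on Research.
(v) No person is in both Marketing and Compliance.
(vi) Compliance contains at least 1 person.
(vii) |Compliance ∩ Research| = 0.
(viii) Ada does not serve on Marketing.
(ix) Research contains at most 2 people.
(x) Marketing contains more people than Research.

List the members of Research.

Research = {Zubin}

From (viii): Ada ∉ Marketing.
Suppose Elif ∈ Research: no assignment then satisfies all the clues, so Elif ∉ Research.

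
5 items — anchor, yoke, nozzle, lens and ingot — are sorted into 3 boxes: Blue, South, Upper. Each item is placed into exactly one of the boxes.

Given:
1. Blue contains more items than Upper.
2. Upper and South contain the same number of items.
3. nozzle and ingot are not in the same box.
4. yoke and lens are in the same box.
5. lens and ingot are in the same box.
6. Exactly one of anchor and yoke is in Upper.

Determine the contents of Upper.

Upper = {anchor}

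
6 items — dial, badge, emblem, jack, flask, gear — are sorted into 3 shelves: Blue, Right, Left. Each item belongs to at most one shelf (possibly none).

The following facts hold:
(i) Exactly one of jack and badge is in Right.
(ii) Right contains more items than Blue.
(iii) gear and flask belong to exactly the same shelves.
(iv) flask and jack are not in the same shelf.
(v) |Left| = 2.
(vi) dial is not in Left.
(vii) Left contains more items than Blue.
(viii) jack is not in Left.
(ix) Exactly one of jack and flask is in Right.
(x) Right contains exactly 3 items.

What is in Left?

Left = {flask, gear}

From (vi): dial ∉ Left.
From (viii): jack ∉ Left.
Suppose badge ∈ Left: no assignment then satisfies all the clues, so badge ∉ Left.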